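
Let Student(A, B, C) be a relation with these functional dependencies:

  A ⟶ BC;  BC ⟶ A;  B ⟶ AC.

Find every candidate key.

{A}; {B}

{A}⁺: A→BC adds B, C → {A, B, C}.
{B}⁺: B→AC adds A, C → {A, B, C}.
Any other superkey contains one of these as a subset, so there are no further candidate keys.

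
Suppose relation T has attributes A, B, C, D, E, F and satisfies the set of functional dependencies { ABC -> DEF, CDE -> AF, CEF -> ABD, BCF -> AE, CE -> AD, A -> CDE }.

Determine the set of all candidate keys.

{A}⁺: A→CDE adds C, D, E; CDE→AF adds F; CEF→ABD adds B → {A, B, C, D, E, F}.
{C, E}⁺: CE→AD adds A, D; CDE→AF adds F; CEF→ABD adds B → {A, B, C, D, E, F}. Minimal: {E}⁺ = {E}; {C}⁺ = {C} — none reach the full schema.
{B, C, F}⁺: BCF→AE adds A, E; CE→AD adds D → {A, B, C, D, E, F}. Minimal: {C, F}⁺ = {C, F}; {B, F}⁺ = {B, F}; {B, C}⁺ = {B, C} — none reach the full schema.
Any other superkey contains one of these as a subset, so there are no further candidate keys.

(A), (C, E), (B, C, F)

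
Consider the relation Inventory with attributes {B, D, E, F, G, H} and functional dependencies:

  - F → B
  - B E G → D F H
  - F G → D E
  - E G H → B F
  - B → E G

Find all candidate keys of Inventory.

{B}⁺: B→EG adds E, G; BEG→DFH adds D, F, H → {B, D, E, F, G, H}.
{F}⁺: F→B adds B; B→EG adds E, G; BEG→DFH adds D, H → {B, D, E, F, G, H}.
{E, G, H}⁺: EGH→BF adds B, F; BEG→DFH adds D → {B, D, E, F, G, H}.

(B); (F); (E, G, H)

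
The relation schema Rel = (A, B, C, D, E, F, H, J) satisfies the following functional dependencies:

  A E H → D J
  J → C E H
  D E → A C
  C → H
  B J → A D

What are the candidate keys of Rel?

BFJ, BDEF, ABCEF, ABEFH

{B, F, J}⁺: J→CEH adds C, E, H; BJ→AD adds A, D → {A, B, C, D, E, F, H, J}.
{B, D, E, F}⁺: DE→AC adds A, C; C→H adds H; AEH→DJ adds J → {A, B, C, D, E, F, H, J}.
{A, B, C, E, F}⁺: C→H adds H; AEH→DJ adds D, J → {A, B, C, D, E, F, H, J}.
{A, B, E, F, H}⁺: AEH→DJ adds D, J; J→CEH adds C → {A, B, C, D, E, F, H, J}.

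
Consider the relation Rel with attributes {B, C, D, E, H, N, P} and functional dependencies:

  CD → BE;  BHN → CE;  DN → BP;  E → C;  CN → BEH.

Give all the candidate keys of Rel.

Attributes D, N never appear on any right-hand side, so every candidate key must contain {D, N}.
{D, N}⁺ = {B, D, N, P}, which is not all of the schema, so we must add further attributes.
{C, D, N}⁺: CD→BE adds B, E; DN→BP adds P; CN→BEH adds H → {B, C, D, E, H, N, P}.
{D, E, N}⁺: DN→BP adds B, P; E→C adds C; CN→BEH adds H → {B, C, D, E, H, N, P}.
{D, H, N}⁺: DN→BP adds B, P; BHN→CE adds C, E → {B, C, D, E, H, N, P}.

CDN; DEN; DHN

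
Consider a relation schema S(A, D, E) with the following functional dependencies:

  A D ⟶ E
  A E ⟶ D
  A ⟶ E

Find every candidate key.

{A}

Attribute A never appears on the right-hand side of any dependency, so A must belong to every candidate key.
{A}⁺ = {A, D, E}, which is all of the schema, so {A} is the only candidate key.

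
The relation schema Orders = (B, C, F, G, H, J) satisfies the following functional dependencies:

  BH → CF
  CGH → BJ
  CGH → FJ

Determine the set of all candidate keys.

Attributes G, H never appear on any right-hand side, so every candidate key must contain {G, H}.
{G, H}⁺ = {G, H}, which is not all of the schema, so we must add further attributes.
{B, G, H}⁺: BH→CF adds C, F; CGH→BJ adds J → {B, C, F, G, H, J}. Minimal: {G, H}⁺ = {G, H}; {B, H}⁺ = {B, C, F, H}; {B, G}⁺ = {B, G} — none reach the full schema.
{C, G, H}⁺: CGH→BJ adds B, J; CGH→FJ adds F → {B, C, F, G, H, J}. Minimal: {G, H}⁺ = {G, H}; {C, H}⁺ = {C, H}; {C, G}⁺ = {C, G} — none reach the full schema.
Any other superkey contains one of these as a subset, so there are no further candidate keys.

BGH, CGH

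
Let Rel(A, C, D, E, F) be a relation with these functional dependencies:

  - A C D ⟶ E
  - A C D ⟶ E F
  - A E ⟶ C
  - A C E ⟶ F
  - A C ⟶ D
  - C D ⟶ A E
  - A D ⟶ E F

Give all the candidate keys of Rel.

{A, C}⁺: AC→D adds D; CD→AE adds E; AD→EF adds F → {A, C, D, E, F}. Minimal: {C}⁺ = {C}; {A}⁺ = {A} — none reach the full schema.
{A, D}⁺: AD→EF adds E, F; AE→C adds C → {A, C, D, E, F}. Minimal: {D}⁺ = {D}; {A}⁺ = {A} — none reach the full schema.
{A, E}⁺: AE→C adds C; ACE→F adds F; AC→D adds D → {A, C, D, E, F}. Minimal: {E}⁺ = {E}; {A}⁺ = {A} — none reach the full schema.
{C, D}⁺: CD→AE adds A, E; AD→EF adds F → {A, C, D, E, F}. Minimal: {D}⁺ = {D}; {C}⁺ = {C} — none reach the full schema.
Any other superkey contains one of these as a subset, so there are no further candidate keys.

{A, C}, {A, D}, {A, E}, {C, D}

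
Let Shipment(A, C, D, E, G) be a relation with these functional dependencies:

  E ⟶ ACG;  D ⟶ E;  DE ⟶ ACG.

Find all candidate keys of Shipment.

Attribute D never appears on the right-hand side of any dependency, so D must belong to every candidate key.
{D}⁺ = {A, C, D, E, G}, which is all of the schema, so {D} is the only candidate key.

(D)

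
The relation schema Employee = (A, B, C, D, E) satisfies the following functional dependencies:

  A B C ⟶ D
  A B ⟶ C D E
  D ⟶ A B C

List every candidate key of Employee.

{D}⁺: D→ABC adds A, B, C; AB→CDE adds E → {A, B, C, D, E}.
{A, B}⁺: AB→CDE adds C, D, E → {A, B, C, D, E}.
Any other superkey contains one of these as a subset, so there are no further candidate keys.

D, AB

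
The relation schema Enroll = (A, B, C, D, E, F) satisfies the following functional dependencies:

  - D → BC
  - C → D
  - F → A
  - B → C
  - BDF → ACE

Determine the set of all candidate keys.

Attribute F never appears on the right-hand side of any dependency, so F must belong to every candidate key.
{F}⁺ = {A, F}, which is not all of the schema, so we must add further attributes.
{B, F}⁺: F→A adds A; B→C adds C; C→D adds D; BDF→ACE adds E → {A, B, C, D, E, F}.
{C, F}⁺: C→D adds D; F→A adds A; D→BC adds B; BDF→ACE adds E → {A, B, C, D, E, F}.
{D, F}⁺: D→BC adds B, C; F→A adds A; BDF→ACE adds E → {A, B, C, D, E, F}.

{B, F}; {C, F}; {D, F}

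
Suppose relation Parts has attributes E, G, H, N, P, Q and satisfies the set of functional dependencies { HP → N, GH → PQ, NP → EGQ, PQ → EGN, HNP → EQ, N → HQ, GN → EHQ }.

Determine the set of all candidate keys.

(G, H), (G, N), (H, P), (N, P), (P, Q)

{G, H}⁺: GH→PQ adds P, Q; PQ→EGN adds E, N → {E, G, H, N, P, Q}.
{G, N}⁺: N→HQ adds H, Q; GN→EHQ adds E; GH→PQ adds P → {E, G, H, N, P, Q}.
{H, P}⁺: HP→N adds N; NP→EGQ adds E, G, Q → {E, G, H, N, P, Q}.
{N, P}⁺: NP→EGQ adds E, G, Q; N→HQ adds H → {E, G, H, N, P, Q}.
{P, Q}⁺: PQ→EGN adds E, G, N; N→HQ adds H → {E, G, H, N, P, Q}.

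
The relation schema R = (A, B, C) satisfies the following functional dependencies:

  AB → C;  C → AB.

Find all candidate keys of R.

{C}; {A, B}

{C}⁺: C→AB adds A, B → {A, B, C}.
{A, B}⁺: AB→C adds C → {A, B, C}. Minimal: {B}⁺ = {B}; {A}⁺ = {A} — none reach the full schema.
Any other superkey contains one of these as a subset, so there are no further candidate keys.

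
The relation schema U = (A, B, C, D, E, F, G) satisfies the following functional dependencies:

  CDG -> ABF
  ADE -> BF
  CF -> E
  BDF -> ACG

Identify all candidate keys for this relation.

{A, D, E}, {B, D, F}, {C, D, G}, {A, C, D, F}

Attribute D never appears on the right-hand side of any dependency, so D must belong to every candidate key.
{D}⁺ = {D}, which is not all of the schema, so we must add further attributes.
{A, D, E}⁺: ADE→BF adds B, F; BDF→ACG adds C, G → {A, B, C, D, E, F, G}. Minimal: {D, E}⁺ = {D, E}; {A, E}⁺ = {A, E}; {A, D}⁺ = {A, D} — none reach the full schema.
{B, D, F}⁺: BDF→ACG adds A, C, G; CF→E adds E → {A, B, C, D, E, F, G}. Minimal: {D, F}⁺ = {D, F}; {B, F}⁺ = {B, F}; {B, D}⁺ = {B, D} — none reach the full schema.
{C, D, G}⁺: CDG→ABF adds A, B, F; CF→E adds E → {A, B, C, D, E, F, G}. Minimal: {D, G}⁺ = {D, G}; {C, G}⁺ = {C, G}; {C, D}⁺ = {C, D} — none reach the full schema.
{A, C, D, F}⁺: CF→E adds E; ADE→BF adds B; BDF→ACG adds G → {A, B, C, D, E, F, G}. Minimal: {C, D, F}⁺ = {C, D, E, F}; {A, D, F}⁺ = {A, D, F}; {A, C, F}⁺ = {A, C, E, F}; … — none reach the full schema.
Any other superkey contains one of these as a subset, so there are no further candidate keys.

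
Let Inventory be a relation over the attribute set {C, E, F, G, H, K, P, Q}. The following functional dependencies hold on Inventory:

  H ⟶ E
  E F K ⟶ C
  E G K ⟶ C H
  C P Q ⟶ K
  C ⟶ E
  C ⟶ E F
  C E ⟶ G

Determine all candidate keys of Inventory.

{C, P, Q}, {E, F, K, P, Q}, {E, G, K, P, Q}, {F, H, K, P, Q}, {G, H, K, P, Q}

Attributes P, Q never appear on any right-hand side, so every candidate key must contain {P, Q}.
{P, Q}⁺ = {P, Q}, which is not all of the schema, so we must add further attributes.
{C, P, Q}⁺: CPQ→K adds K; C→E adds E; C→EF adds F; CE→G adds G; EGK→CH adds H → {C, E, F, G, H, K, P, Q}. Minimal: {P, Q}⁺ = {P, Q}; {C, Q}⁺ = {C, E, F, G, Q}; {C, P}⁺ = {C, E, F, G, P} — none reach the full schema.
{E, F, K, P, Q}⁺: EFK→C adds C; CE→G adds G; EGK→CH adds H → {C, E, F, G, H, K, P, Q}. Minimal: {F, K, P, Q}⁺ = {F, K, P, Q}; {E, K, P, Q}⁺ = {E, K, P, Q}; {E, F, P, Q}⁺ = {E, F, P, Q}; … — none reach the full schema.
{E, G, K, P, Q}⁺: EGK→CH adds C, H; C→EF adds F → {C, E, F, G, H, K, P, Q}. Minimal: {G, K, P, Q}⁺ = {G, K, P, Q}; {E, K, P, Q}⁺ = {E, K, P, Q}; {E, G, P, Q}⁺ = {E, G, P, Q}; … — none reach the full schema.
{F, H, K, P, Q}⁺: H→E adds E; EFK→C adds C; CE→G adds G → {C, E, F, G, H, K, P, Q}. Minimal: {H, K, P, Q}⁺ = {E, H, K, P, Q}; {F, K, P, Q}⁺ = {F, K, P, Q}; {F, H, P, Q}⁺ = {E, F, H, P, Q}; … — none reach the full schema.
{G, H, K, P, Q}⁺: H→E adds E; EGK→CH adds C; C→EF adds F → {C, E, F, G, H, K, P, Q}. Minimal: {H, K, P, Q}⁺ = {E, H, K, P, Q}; {G, K, P, Q}⁺ = {G, K, P, Q}; {G, H, P, Q}⁺ = {E, G, H, P, Q}; … — none reach the full schema.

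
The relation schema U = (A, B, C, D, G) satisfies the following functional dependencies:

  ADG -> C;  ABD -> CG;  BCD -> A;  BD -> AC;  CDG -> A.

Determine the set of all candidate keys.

{B, D}

Attributes B, D never appear on any right-hand side, so every candidate key must contain {B, D}.
{B, D}⁺ = {A, B, C, D, G}, which is all of the schema, so {B, D} is the only candidate key.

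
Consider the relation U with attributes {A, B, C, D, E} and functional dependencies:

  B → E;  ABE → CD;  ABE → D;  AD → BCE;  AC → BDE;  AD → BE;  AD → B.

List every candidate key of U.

Attribute A never appears on the right-hand side of any dependency, so A must belong to every candidate key.
{A}⁺ = {A}, which is not all of the schema, so we must add further attributes.
{A, B}⁺: B→E adds E; ABE→CD adds C, D → {A, B, C, D, E}. Minimal: {B}⁺ = {B, E}; {A}⁺ = {A} — none reach the full schema.
{A, C}⁺: AC→BDE adds B, D, E → {A, B, C, D, E}. Minimal: {C}⁺ = {C}; {A}⁺ = {A} — none reach the full schema.
{A, D}⁺: AD→BCE adds B, C, E → {A, B, C, D, E}. Minimal: {D}⁺ = {D}; {A}⁺ = {A} — none reach the full schema.

{A, B}, {A, C}, {A, D}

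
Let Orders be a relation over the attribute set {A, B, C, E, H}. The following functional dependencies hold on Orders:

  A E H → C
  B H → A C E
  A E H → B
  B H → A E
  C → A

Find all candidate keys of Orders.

{B, H}, {A, E, H}, {C, E, H}

Attribute H never appears on the right-hand side of any dependency, so H must belong to every candidate key.
{H}⁺ = {H}, which is not all of the schema, so we must add further attributes.
{B, H}⁺: BH→ACE adds A, C, E → {A, B, C, E, H}. Minimal: {H}⁺ = {H}; {B}⁺ = {B} — none reach the full schema.
{A, E, H}⁺: AEH→C adds C; AEH→B adds B → {A, B, C, E, H}. Minimal: {E, H}⁺ = {E, H}; {A, H}⁺ = {A, H}; {A, E}⁺ = {A, E} — none reach the full schema.
{C, E, H}⁺: C→A adds A; AEH→B adds B → {A, B, C, E, H}. Minimal: {E, H}⁺ = {E, H}; {C, H}⁺ = {A, C, H}; {C, E}⁺ = {A, C, E} — none reach the full schema.
Any other superkey contains one of these as a subset, so there are no further candidate keys.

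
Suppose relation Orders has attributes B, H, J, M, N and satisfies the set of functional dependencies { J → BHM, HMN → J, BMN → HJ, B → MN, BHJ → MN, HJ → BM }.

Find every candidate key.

{B}, {J}, {H, M, N}

{B}⁺: B→MN adds M, N; BMN→HJ adds H, J → {B, H, J, M, N}.
{J}⁺: J→BHM adds B, H, M; B→MN adds N → {B, H, J, M, N}.
{H, M, N}⁺: HMN→J adds J; HJ→BM adds B → {B, H, J, M, N}. Minimal: {M, N}⁺ = {M, N}; {H, N}⁺ = {H, N}; {H, M}⁺ = {H, M} — none reach the full schema.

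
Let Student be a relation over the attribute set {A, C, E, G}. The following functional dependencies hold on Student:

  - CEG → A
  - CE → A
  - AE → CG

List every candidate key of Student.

{A, E}, {C, E}

Attribute E never appears on the right-hand side of any dependency, so E must belong to every candidate key.
{E}⁺ = {E}, which is not all of the schema, so we must add further attributes.
{A, E}⁺: AE→CG adds C, G → {A, C, E, G}.
{C, E}⁺: CE→A adds A; AE→CG adds G → {A, C, E, G}.
Any other superkey contains one of these as a subset, so there are no further candidate keys.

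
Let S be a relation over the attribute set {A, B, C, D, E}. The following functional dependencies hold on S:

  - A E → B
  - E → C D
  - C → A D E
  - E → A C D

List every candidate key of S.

{C}, {E}

{C}⁺: C→ADE adds A, D, E; AE→B adds B → {A, B, C, D, E}.
{E}⁺: E→CD adds C, D; C→ADE adds A; AE→B adds B → {A, B, C, D, E}.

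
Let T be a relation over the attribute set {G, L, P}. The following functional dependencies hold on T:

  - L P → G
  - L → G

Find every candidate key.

{L, P}

Attributes L, P never appear on any right-hand side, so every candidate key must contain {L, P}.
{L, P}⁺ = {G, L, P}, which is all of the schema, so {L, P} is the only candidate key.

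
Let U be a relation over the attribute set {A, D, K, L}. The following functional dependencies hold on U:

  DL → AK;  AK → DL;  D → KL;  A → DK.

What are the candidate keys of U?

A, D

{A}⁺: A→DK adds D, K; AK→DL adds L → {A, D, K, L}.
{D}⁺: D→KL adds K, L; DL→AK adds A → {A, D, K, L}.
Any other superkey contains one of these as a subset, so there are no further candidate keys.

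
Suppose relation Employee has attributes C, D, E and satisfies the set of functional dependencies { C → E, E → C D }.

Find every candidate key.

{C}⁺: C→E adds E; E→CD adds D → {C, D, E}.
{E}⁺: E→CD adds C, D → {C, D, E}.
Any other superkey contains one of these as a subset, so there are no further candidate keys.

{C}, {E}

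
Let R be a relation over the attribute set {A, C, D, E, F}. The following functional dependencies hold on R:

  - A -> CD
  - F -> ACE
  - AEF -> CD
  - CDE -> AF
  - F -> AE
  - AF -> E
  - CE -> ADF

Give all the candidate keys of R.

F, AE, CE

{F}⁺: F→ACE adds A, C, E; AEF→CD adds D → {A, C, D, E, F}.
{A, E}⁺: A→CD adds C, D; CDE→AF adds F → {A, C, D, E, F}.
{C, E}⁺: CE→ADF adds A, D, F → {A, C, D, E, F}.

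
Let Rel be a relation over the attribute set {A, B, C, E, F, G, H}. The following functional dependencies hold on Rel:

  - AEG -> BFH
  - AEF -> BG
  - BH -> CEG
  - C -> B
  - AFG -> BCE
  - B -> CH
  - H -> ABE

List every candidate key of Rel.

B, C, H, AEF, AEG, AFG

{B}⁺: B→CH adds C, H; H→ABE adds A, E; BH→CEG adds G; AEG→BFH adds F → {A, B, C, E, F, G, H}.
{C}⁺: C→B adds B; B→CH adds H; H→ABE adds A, E; BH→CEG adds G; AEG→BFH adds F → {A, B, C, E, F, G, H}.
{H}⁺: H→ABE adds A, B, E; BH→CEG adds C, G; AEG→BFH adds F → {A, B, C, E, F, G, H}.
{A, E, F}⁺: AEF→BG adds B, G; AFG→BCE adds C; B→CH adds H → {A, B, C, E, F, G, H}. Minimal: {E, F}⁺ = {E, F}; {A, F}⁺ = {A, F}; {A, E}⁺ = {A, E} — none reach the full schema.
{A, E, G}⁺: AEG→BFH adds B, F, H; BH→CEG adds C → {A, B, C, E, F, G, H}. Minimal: {E, G}⁺ = {E, G}; {A, G}⁺ = {A, G}; {A, E}⁺ = {A, E} — none reach the full schema.
{A, F, G}⁺: AFG→BCE adds B, C, E; B→CH adds H → {A, B, C, E, F, G, H}. Minimal: {F, G}⁺ = {F, G}; {A, G}⁺ = {A, G}; {A, F}⁺ = {A, F} — none reach the full schema.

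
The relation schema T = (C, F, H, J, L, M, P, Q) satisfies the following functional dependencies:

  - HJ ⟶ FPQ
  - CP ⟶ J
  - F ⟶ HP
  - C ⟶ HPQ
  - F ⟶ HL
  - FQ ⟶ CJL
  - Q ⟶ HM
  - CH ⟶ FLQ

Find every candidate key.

{C}⁺: C→HPQ adds H, P, Q; Q→HM adds M; CH→FLQ adds F, L; CP→J adds J → {C, F, H, J, L, M, P, Q}.
{F, J}⁺: F→HP adds H, P; F→HL adds L; HJ→FPQ adds Q; FQ→CJL adds C; Q→HM adds M → {C, F, H, J, L, M, P, Q}.
{F, Q}⁺: F→HP adds H, P; F→HL adds L; FQ→CJL adds C, J; Q→HM adds M → {C, F, H, J, L, M, P, Q}.
{H, J}⁺: HJ→FPQ adds F, P, Q; F→HL adds L; FQ→CJL adds C; Q→HM adds M → {C, F, H, J, L, M, P, Q}.
{J, Q}⁺: Q→HM adds H, M; HJ→FPQ adds F, P; F→HL adds L; FQ→CJL adds C → {C, F, H, J, L, M, P, Q}.
Any other superkey contains one of these as a subset, so there are no further candidate keys.

C, FJ, FQ, HJ, JQ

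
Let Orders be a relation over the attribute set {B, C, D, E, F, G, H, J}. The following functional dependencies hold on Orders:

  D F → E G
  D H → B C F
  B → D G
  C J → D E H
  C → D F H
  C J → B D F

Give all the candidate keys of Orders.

{C, J}⁺: CJ→DEH adds D, E, H; C→DFH adds F; CJ→BDF adds B; DF→EG adds G → {B, C, D, E, F, G, H, J}. Minimal: {J}⁺ = {J}; {C}⁺ = {B, C, D, E, F, G, H} — none reach the full schema.
{B, H, J}⁺: B→DG adds D, G; DH→BCF adds C, F; CJ→DEH adds E → {B, C, D, E, F, G, H, J}. Minimal: {H, J}⁺ = {H, J}; {B, J}⁺ = {B, D, G, J}; {B, H}⁺ = {B, C, D, E, F, G, H} — none reach the full schema.
{D, H, J}⁺: DH→BCF adds B, C, F; B→DG adds G; CJ→DEH adds E → {B, C, D, E, F, G, H, J}. Minimal: {H, J}⁺ = {H, J}; {D, J}⁺ = {D, J}; {D, H}⁺ = {B, C, D, E, F, G, H} — none reach the full schema.

(C, J), (B, H, J), (D, H, J)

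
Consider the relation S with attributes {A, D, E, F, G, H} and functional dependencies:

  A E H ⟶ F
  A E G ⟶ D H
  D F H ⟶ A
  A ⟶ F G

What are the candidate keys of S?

AE, DEFH

{A, E}⁺: A→FG adds F, G; AEG→DH adds D, H → {A, D, E, F, G, H}.
{D, E, F, H}⁺: DFH→A adds A; A→FG adds G → {A, D, E, F, G, H}.
Any other superkey contains one of these as a subset, so there are no further candidate keys.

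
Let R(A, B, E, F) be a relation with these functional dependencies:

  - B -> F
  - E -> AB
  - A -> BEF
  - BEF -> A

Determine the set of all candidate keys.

(A), (E)

{A}⁺: A→BEF adds B, E, F → {A, B, E, F}.
{E}⁺: E→AB adds A, B; A→BEF adds F → {A, B, E, F}.
Any other superkey contains one of these as a subset, so there are no further candidate keys.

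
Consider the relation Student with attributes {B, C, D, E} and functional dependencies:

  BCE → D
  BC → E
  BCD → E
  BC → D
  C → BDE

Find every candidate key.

Attribute C never appears on the right-hand side of any dependency, so C must belong to every candidate key.
{C}⁺ = {B, C, D, E}, which is all of the schema, so {C} is the only candidate key.

{C}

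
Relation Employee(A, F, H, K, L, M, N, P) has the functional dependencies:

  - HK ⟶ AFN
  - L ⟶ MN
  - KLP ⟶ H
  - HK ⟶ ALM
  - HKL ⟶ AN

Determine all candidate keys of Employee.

Attributes K, P never appear on any right-hand side, so every candidate key must contain {K, P}.
{K, P}⁺ = {K, P}, which is not all of the schema, so we must add further attributes.
{H, K, P}⁺: HK→AFN adds A, F, N; HK→ALM adds L, M → {A, F, H, K, L, M, N, P}.
{K, L, P}⁺: L→MN adds M, N; KLP→H adds H; HK→ALM adds A; HK→AFN adds F → {A, F, H, K, L, M, N, P}.
Any other superkey contains one of these as a subset, so there are no further candidate keys.

(H, K, P), (K, L, P)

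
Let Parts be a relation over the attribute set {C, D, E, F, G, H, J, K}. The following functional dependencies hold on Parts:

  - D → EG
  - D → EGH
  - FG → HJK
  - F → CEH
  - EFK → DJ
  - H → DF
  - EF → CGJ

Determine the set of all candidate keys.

{D}⁺: D→EG adds E, G; D→EGH adds H; H→DF adds F; EF→CGJ adds C, J; FG→HJK adds K → {C, D, E, F, G, H, J, K}.
{F}⁺: F→CEH adds C, E, H; H→DF adds D; EF→CGJ adds G, J; FG→HJK adds K → {C, D, E, F, G, H, J, K}.
{H}⁺: H→DF adds D, F; D→EG adds E, G; FG→HJK adds J, K; F→CEH adds C → {C, D, E, F, G, H, J, K}.

{D}, {F}, {H}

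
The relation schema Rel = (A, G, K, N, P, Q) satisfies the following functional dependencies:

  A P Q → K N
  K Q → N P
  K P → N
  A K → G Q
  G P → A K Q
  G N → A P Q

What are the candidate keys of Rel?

{A, K}⁺: AK→GQ adds G, Q; KQ→NP adds N, P → {A, G, K, N, P, Q}. Minimal: {K}⁺ = {K}; {A}⁺ = {A} — none reach the full schema.
{G, N}⁺: GN→APQ adds A, P, Q; APQ→KN adds K → {A, G, K, N, P, Q}. Minimal: {N}⁺ = {N}; {G}⁺ = {G} — none reach the full schema.
{G, P}⁺: GP→AKQ adds A, K, Q; APQ→KN adds N → {A, G, K, N, P, Q}. Minimal: {P}⁺ = {P}; {G}⁺ = {G} — none reach the full schema.
{A, P, Q}⁺: APQ→KN adds K, N; AK→GQ adds G → {A, G, K, N, P, Q}. Minimal: {P, Q}⁺ = {P, Q}; {A, Q}⁺ = {A, Q}; {A, P}⁺ = {A, P} — none reach the full schema.
{G, K, Q}⁺: KQ→NP adds N, P; GP→AKQ adds A → {A, G, K, N, P, Q}. Minimal: {K, Q}⁺ = {K, N, P, Q}; {G, Q}⁺ = {G, Q}; {G, K}⁺ = {G, K} — none reach the full schema.
Any other superkey contains one of these as a subset, so there are no further candidate keys.

AK, GN, GP, APQ, GKQ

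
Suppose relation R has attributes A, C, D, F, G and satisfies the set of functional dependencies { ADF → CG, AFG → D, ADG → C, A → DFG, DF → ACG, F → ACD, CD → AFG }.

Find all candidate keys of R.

{A}⁺: A→DFG adds D, F, G; DF→ACG adds C → {A, C, D, F, G}.
{F}⁺: F→ACD adds A, C, D; CD→AFG adds G → {A, C, D, F, G}.
{C, D}⁺: CD→AFG adds A, F, G → {A, C, D, F, G}. Minimal: {D}⁺ = {D}; {C}⁺ = {C} — none reach the full schema.
Any other superkey contains one of these as a subset, so there are no further candidate keys.

{A}, {F}, {C, D}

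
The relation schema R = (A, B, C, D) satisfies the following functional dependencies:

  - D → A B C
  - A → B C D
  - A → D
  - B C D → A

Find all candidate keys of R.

(A), (D)

{A}⁺: A→BCD adds B, C, D → {A, B, C, D}.
{D}⁺: D→ABC adds A, B, C → {A, B, C, D}.
Any other superkey contains one of these as a subset, so there are no further candidate keys.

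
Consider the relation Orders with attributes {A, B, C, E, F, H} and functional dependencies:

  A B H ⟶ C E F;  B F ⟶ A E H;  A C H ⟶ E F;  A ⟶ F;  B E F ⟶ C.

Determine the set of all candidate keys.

AB, BF

Attribute B never appears on the right-hand side of any dependency, so B must belong to every candidate key.
{B}⁺ = {B}, which is not all of the schema, so we must add further attributes.
{A, B}⁺: A→F adds F; BF→AEH adds E, H; BEF→C adds C → {A, B, C, E, F, H}.
{B, F}⁺: BF→AEH adds A, E, H; BEF→C adds C → {A, B, C, E, F, H}.
Any other superkey contains one of these as a subset, so there are no further candidate keys.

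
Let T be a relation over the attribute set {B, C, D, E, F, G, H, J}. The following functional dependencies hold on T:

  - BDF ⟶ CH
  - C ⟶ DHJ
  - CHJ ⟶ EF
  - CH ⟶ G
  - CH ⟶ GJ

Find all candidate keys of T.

BC, BDF

Attribute B never appears on the right-hand side of any dependency, so B must belong to every candidate key.
{B}⁺ = {B}, which is not all of the schema, so we must add further attributes.
{B, C}⁺: C→DHJ adds D, H, J; CHJ→EF adds E, F; CH→G adds G → {B, C, D, E, F, G, H, J}. Minimal: {C}⁺ = {C, D, E, F, G, H, J}; {B}⁺ = {B} — none reach the full schema.
{B, D, F}⁺: BDF→CH adds C, H; C→DHJ adds J; CHJ→EF adds E; CH→G adds G → {B, C, D, E, F, G, H, J}. Minimal: {D, F}⁺ = {D, F}; {B, F}⁺ = {B, F}; {B, D}⁺ = {B, D} — none reach the full schema.
Any other superkey contains one of these as a subset, so there are no further candidate keys.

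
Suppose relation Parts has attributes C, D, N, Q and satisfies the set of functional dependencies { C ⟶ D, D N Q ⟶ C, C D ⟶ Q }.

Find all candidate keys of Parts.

Attribute N never appears on the right-hand side of any dependency, so N must belong to every candidate key.
{N}⁺ = {N}, which is not all of the schema, so we must add further attributes.
{C, N}⁺: C→D adds D; CD→Q adds Q → {C, D, N, Q}. Minimal: {N}⁺ = {N}; {C}⁺ = {C, D, Q} — none reach the full schema.
{D, N, Q}⁺: DNQ→C adds C → {C, D, N, Q}. Minimal: {N, Q}⁺ = {N, Q}; {D, Q}⁺ = {D, Q}; {D, N}⁺ = {D, N} — none reach the full schema.

{C, N}; {D, N, Q}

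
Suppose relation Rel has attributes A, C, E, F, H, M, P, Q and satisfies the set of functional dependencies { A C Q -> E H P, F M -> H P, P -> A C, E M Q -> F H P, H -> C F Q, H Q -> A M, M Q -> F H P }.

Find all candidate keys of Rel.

{H}⁺: H→CFQ adds C, F, Q; HQ→AM adds A, M; MQ→FHP adds P; ACQ→EHP adds E → {A, C, E, F, H, M, P, Q}.
{F, M}⁺: FM→HP adds H, P; P→AC adds A, C; H→CFQ adds Q; ACQ→EHP adds E → {A, C, E, F, H, M, P, Q}. Minimal: {M}⁺ = {M}; {F}⁺ = {F} — none reach the full schema.
{M, Q}⁺: MQ→FHP adds F, H, P; P→AC adds A, C; ACQ→EHP adds E → {A, C, E, F, H, M, P, Q}. Minimal: {Q}⁺ = {Q}; {M}⁺ = {M} — none reach the full schema.
{P, Q}⁺: P→AC adds A, C; ACQ→EHP adds E, H; H→CFQ adds F; HQ→AM adds M → {A, C, E, F, H, M, P, Q}. Minimal: {Q}⁺ = {Q}; {P}⁺ = {A, C, P} — none reach the full schema.
{A, C, Q}⁺: ACQ→EHP adds E, H, P; H→CFQ adds F; HQ→AM adds M → {A, C, E, F, H, M, P, Q}. Minimal: {C, Q}⁺ = {C, Q}; {A, Q}⁺ = {A, Q}; {A, C}⁺ = {A, C} — none reach the full schema.
Any other superkey contains one of these as a subset, so there are no further candidate keys.

{H}, {F, M}, {M, Q}, {P, Q}, {A, C, Q}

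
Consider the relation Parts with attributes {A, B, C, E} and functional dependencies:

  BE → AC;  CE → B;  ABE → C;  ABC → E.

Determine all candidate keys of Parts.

{B, E}⁺: BE→AC adds A, C → {A, B, C, E}. Minimal: {E}⁺ = {E}; {B}⁺ = {B} — none reach the full schema.
{C, E}⁺: CE→B adds B; BE→AC adds A → {A, B, C, E}. Minimal: {E}⁺ = {E}; {C}⁺ = {C} — none reach the full schema.
{A, B, C}⁺: ABC→E adds E → {A, B, C, E}. Minimal: {B, C}⁺ = {B, C}; {A, C}⁺ = {A, C}; {A, B}⁺ = {A, B} — none reach the full schema.

{B, E}, {C, E}, {A, B, C}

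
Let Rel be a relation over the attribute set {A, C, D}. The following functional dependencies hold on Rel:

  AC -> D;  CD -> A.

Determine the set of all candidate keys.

AC; CD

Attribute C never appears on the right-hand side of any dependency, so C must belong to every candidate key.
{C}⁺ = {C}, which is not all of the schema, so we must add further attributes.
{A, C}⁺: AC→D adds D → {A, C, D}.
{C, D}⁺: CD→A adds A → {A, C, D}.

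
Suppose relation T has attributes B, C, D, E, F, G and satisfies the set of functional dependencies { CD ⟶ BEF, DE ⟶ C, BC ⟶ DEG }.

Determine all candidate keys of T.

{B, C}⁺: BC→DEG adds D, E, G; CD→BEF adds F → {B, C, D, E, F, G}. Minimal: {C}⁺ = {C}; {B}⁺ = {B} — none reach the full schema.
{C, D}⁺: CD→BEF adds B, E, F; BC→DEG adds G → {B, C, D, E, F, G}. Minimal: {D}⁺ = {D}; {C}⁺ = {C} — none reach the full schema.
{D, E}⁺: DE→C adds C; CD→BEF adds B, F; BC→DEG adds G → {B, C, D, E, F, G}. Minimal: {E}⁺ = {E}; {D}⁺ = {D} — none reach the full schema.

BC, CD, DE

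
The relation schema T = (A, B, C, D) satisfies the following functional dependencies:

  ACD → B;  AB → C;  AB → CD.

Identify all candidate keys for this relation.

(A, B), (A, C, D)

{A, B}⁺: AB→C adds C; AB→CD adds D → {A, B, C, D}.
{A, C, D}⁺: ACD→B adds B → {A, B, C, D}.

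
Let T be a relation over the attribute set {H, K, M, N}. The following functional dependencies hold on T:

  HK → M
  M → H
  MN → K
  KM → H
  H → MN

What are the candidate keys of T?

{H}⁺: H→MN adds M, N; MN→K adds K → {H, K, M, N}.
{M}⁺: M→H adds H; H→MN adds N; MN→K adds K → {H, K, M, N}.

(H); (M)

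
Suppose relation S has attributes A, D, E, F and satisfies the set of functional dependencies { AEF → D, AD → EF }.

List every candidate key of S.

Attribute A never appears on the right-hand side of any dependency, so A must belong to every candidate key.
{A}⁺ = {A}, which is not all of the schema, so we must add further attributes.
{A, D}⁺: AD→EF adds E, F → {A, D, E, F}. Minimal: {D}⁺ = {D}; {A}⁺ = {A} — none reach the full schema.
{A, E, F}⁺: AEF→D adds D → {A, D, E, F}. Minimal: {E, F}⁺ = {E, F}; {A, F}⁺ = {A, F}; {A, E}⁺ = {A, E} — none reach the full schema.
Any other superkey contains one of these as a subset, so there are no further candidate keys.

{A, D}, {A, E, F}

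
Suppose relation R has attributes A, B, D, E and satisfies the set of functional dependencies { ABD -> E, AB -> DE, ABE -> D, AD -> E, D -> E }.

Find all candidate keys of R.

{A, B}

Attributes A, B never appear on any right-hand side, so every candidate key must contain {A, B}.
{A, B}⁺ = {A, B, D, E}, which is all of the schema, so {A, B} is the only candidate key.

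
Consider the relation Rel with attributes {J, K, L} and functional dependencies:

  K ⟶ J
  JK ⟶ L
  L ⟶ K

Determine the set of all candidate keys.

{K}⁺: K→J adds J; JK→L adds L → {J, K, L}.
{L}⁺: L→K adds K; K→J adds J → {J, K, L}.
Any other superkey contains one of these as a subset, so there are no further candidate keys.

K, L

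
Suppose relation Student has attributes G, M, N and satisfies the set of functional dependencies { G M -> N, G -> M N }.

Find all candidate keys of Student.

Attribute G never appears on the right-hand side of any dependency, so G must belong to every candidate key.
{G}⁺ = {G, M, N}, which is all of the schema, so {G} is the only candidate key.

{G}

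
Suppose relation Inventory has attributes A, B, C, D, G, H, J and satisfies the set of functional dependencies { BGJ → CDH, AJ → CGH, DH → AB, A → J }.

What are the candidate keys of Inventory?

{A, B}, {A, D}, {D, H}, {B, G, J}

{A, B}⁺: A→J adds J; AJ→CGH adds C, G, H; BGJ→CDH adds D → {A, B, C, D, G, H, J}. Minimal: {B}⁺ = {B}; {A}⁺ = {A, C, G, H, J} — none reach the full schema.
{A, D}⁺: A→J adds J; AJ→CGH adds C, G, H; DH→AB adds B → {A, B, C, D, G, H, J}. Minimal: {D}⁺ = {D}; {A}⁺ = {A, C, G, H, J} — none reach the full schema.
{D, H}⁺: DH→AB adds A, B; A→J adds J; AJ→CGH adds C, G → {A, B, C, D, G, H, J}. Minimal: {H}⁺ = {H}; {D}⁺ = {D} — none reach the full schema.
{B, G, J}⁺: BGJ→CDH adds C, D, H; DH→AB adds A → {A, B, C, D, G, H, J}. Minimal: {G, J}⁺ = {G, J}; {B, J}⁺ = {B, J}; {B, G}⁺ = {B, G} — none reach the full schema.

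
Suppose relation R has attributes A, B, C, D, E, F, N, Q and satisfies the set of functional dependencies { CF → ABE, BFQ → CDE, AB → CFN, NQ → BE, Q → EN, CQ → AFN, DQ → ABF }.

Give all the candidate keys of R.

Attribute Q never appears on the right-hand side of any dependency, so Q must belong to every candidate key.
{Q}⁺ = {B, E, N, Q}, which is not all of the schema, so we must add further attributes.
{A, Q}⁺: Q→EN adds E, N; NQ→BE adds B; AB→CFN adds C, F; BFQ→CDE adds D → {A, B, C, D, E, F, N, Q}. Minimal: {Q}⁺ = {B, E, N, Q}; {A}⁺ = {A} — none reach the full schema.
{C, Q}⁺: Q→EN adds E, N; CQ→AFN adds A, F; CF→ABE adds B; BFQ→CDE adds D → {A, B, C, D, E, F, N, Q}. Minimal: {Q}⁺ = {B, E, N, Q}; {C}⁺ = {C} — none reach the full schema.
{D, Q}⁺: Q→EN adds E, N; DQ→ABF adds A, B, F; BFQ→CDE adds C → {A, B, C, D, E, F, N, Q}. Minimal: {Q}⁺ = {B, E, N, Q}; {D}⁺ = {D} — none reach the full schema.
{F, Q}⁺: Q→EN adds E, N; NQ→BE adds B; BFQ→CDE adds C, D; CQ→AFN adds A → {A, B, C, D, E, F, N, Q}. Minimal: {Q}⁺ = {B, E, N, Q}; {F}⁺ = {F} — none reach the full schema.

(A, Q); (C, Q); (D, Q); (F, Q)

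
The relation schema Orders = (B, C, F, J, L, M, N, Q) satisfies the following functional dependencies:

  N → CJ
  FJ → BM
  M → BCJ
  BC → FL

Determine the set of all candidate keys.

BNQ; FNQ; MNQ

Attributes N, Q never appear on any right-hand side, so every candidate key must contain {N, Q}.
{N, Q}⁺ = {C, J, N, Q}, which is not all of the schema, so we must add further attributes.
{B, N, Q}⁺: N→CJ adds C, J; BC→FL adds F, L; FJ→BM adds M → {B, C, F, J, L, M, N, Q}. Minimal: {N, Q}⁺ = {C, J, N, Q}; {B, Q}⁺ = {B, Q}; {B, N}⁺ = {B, C, F, J, L, M, N} — none reach the full schema.
{F, N, Q}⁺: N→CJ adds C, J; FJ→BM adds B, M; BC→FL adds L → {B, C, F, J, L, M, N, Q}. Minimal: {N, Q}⁺ = {C, J, N, Q}; {F, Q}⁺ = {F, Q}; {F, N}⁺ = {B, C, F, J, L, M, N} — none reach the full schema.
{M, N, Q}⁺: N→CJ adds C, J; M→BCJ adds B; BC→FL adds F, L → {B, C, F, J, L, M, N, Q}. Minimal: {N, Q}⁺ = {C, J, N, Q}; {M, Q}⁺ = {B, C, F, J, L, M, Q}; {M, N}⁺ = {B, C, F, J, L, M, N} — none reach the full schema.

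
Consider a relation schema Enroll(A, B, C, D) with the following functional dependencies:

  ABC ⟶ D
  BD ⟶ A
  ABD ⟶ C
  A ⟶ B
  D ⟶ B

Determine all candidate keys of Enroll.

(D), (A, C)

{D}⁺: D→B adds B; BD→A adds A; ABD→C adds C → {A, B, C, D}.
{A, C}⁺: A→B adds B; ABC→D adds D → {A, B, C, D}. Minimal: {C}⁺ = {C}; {A}⁺ = {A, B} — none reach the full schema.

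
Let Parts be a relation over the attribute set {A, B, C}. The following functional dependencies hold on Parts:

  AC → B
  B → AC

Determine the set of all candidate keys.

{B}, {A, C}

{B}⁺: B→AC adds A, C → {A, B, C}.
{A, C}⁺: AC→B adds B → {A, B, C}. Minimal: {C}⁺ = {C}; {A}⁺ = {A} — none reach the full schema.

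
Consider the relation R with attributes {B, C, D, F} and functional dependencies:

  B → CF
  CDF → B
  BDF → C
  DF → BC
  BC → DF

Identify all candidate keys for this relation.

{B}, {D, F}

{B}⁺: B→CF adds C, F; BC→DF adds D → {B, C, D, F}.
{D, F}⁺: DF→BC adds B, C → {B, C, D, F}. Minimal: {F}⁺ = {F}; {D}⁺ = {D} — none reach the full schema.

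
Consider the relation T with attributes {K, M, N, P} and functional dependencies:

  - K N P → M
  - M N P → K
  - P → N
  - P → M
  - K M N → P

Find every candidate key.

{P}⁺: P→N adds N; P→M adds M; MNP→K adds K → {K, M, N, P}.
{K, M, N}⁺: KMN→P adds P → {K, M, N, P}. Minimal: {M, N}⁺ = {M, N}; {K, N}⁺ = {K, N}; {K, M}⁺ = {K, M} — none reach the full schema.

(P), (K, M, N)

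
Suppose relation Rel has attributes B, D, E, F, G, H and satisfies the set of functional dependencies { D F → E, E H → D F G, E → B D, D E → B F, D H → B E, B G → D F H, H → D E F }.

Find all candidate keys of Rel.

(H), (B, G), (E, G), (D, F, G)

{H}⁺: H→DEF adds D, E, F; EH→DFG adds G; E→BD adds B → {B, D, E, F, G, H}.
{B, G}⁺: BG→DFH adds D, F, H; H→DEF adds E → {B, D, E, F, G, H}. Minimal: {G}⁺ = {G}; {B}⁺ = {B} — none reach the full schema.
{E, G}⁺: E→BD adds B, D; DE→BF adds F; BG→DFH adds H → {B, D, E, F, G, H}. Minimal: {G}⁺ = {G}; {E}⁺ = {B, D, E, F} — none reach the full schema.
{D, F, G}⁺: DF→E adds E; E→BD adds B; BG→DFH adds H → {B, D, E, F, G, H}. Minimal: {F, G}⁺ = {F, G}; {D, G}⁺ = {D, G}; {D, F}⁺ = {B, D, E, F} — none reach the full schema.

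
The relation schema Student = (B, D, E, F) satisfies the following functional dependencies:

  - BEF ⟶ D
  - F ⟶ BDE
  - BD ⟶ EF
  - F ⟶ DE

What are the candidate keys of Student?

{F}⁺: F→BDE adds B, D, E → {B, D, E, F}.
{B, D}⁺: BD→EF adds E, F → {B, D, E, F}. Minimal: {D}⁺ = {D}; {B}⁺ = {B} — none reach the full schema.

{F}; {B, D}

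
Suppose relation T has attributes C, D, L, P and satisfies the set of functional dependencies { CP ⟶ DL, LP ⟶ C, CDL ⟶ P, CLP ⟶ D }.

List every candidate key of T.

{C, P}⁺: CP→DL adds D, L → {C, D, L, P}.
{L, P}⁺: LP→C adds C; CLP→D adds D → {C, D, L, P}.
{C, D, L}⁺: CDL→P adds P → {C, D, L, P}.

{C, P}, {L, P}, {C, D, L}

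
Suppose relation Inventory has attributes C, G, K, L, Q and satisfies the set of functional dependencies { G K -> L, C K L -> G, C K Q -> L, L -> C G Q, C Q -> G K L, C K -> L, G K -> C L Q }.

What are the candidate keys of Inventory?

{L}, {C, K}, {C, Q}, {G, K}

{L}⁺: L→CGQ adds C, G, Q; CQ→GKL adds K → {C, G, K, L, Q}.
{C, K}⁺: CK→L adds L; CKL→G adds G; L→CGQ adds Q → {C, G, K, L, Q}. Minimal: {K}⁺ = {K}; {C}⁺ = {C} — none reach the full schema.
{C, Q}⁺: CQ→GKL adds G, K, L → {C, G, K, L, Q}. Minimal: {Q}⁺ = {Q}; {C}⁺ = {C} — none reach the full schema.
{G, K}⁺: GK→L adds L; L→CGQ adds C, Q → {C, G, K, L, Q}. Minimal: {K}⁺ = {K}; {G}⁺ = {G} — none reach the full schema.
Any other superkey contains one of these as a subset, so there are no further candidate keys.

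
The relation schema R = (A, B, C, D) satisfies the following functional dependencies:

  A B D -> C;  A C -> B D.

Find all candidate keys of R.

Attribute A never appears on the right-hand side of any dependency, so A must belong to every candidate key.
{A}⁺ = {A}, which is not all of the schema, so we must add further attributes.
{A, C}⁺: AC→BD adds B, D → {A, B, C, D}. Minimal: {C}⁺ = {C}; {A}⁺ = {A} — none reach the full schema.
{A, B, D}⁺: ABD→C adds C → {A, B, C, D}. Minimal: {B, D}⁺ = {B, D}; {A, D}⁺ = {A, D}; {A, B}⁺ = {A, B} — none reach the full schema.
Any other superkey contains one of these as a subset, so there are no further candidate keys.

AC, ABD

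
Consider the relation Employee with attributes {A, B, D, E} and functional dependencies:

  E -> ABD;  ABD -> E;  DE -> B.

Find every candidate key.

{E}, {A, B, D}

{E}⁺: E→ABD adds A, B, D → {A, B, D, E}.
{A, B, D}⁺: ABD→E adds E → {A, B, D, E}.
Any other superkey contains one of these as a subset, so there are no further candidate keys.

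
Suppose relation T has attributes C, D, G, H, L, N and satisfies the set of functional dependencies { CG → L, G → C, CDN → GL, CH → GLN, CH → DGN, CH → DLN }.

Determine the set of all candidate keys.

Attribute H never appears on the right-hand side of any dependency, so H must belong to every candidate key.
{H}⁺ = {H}, which is not all of the schema, so we must add further attributes.
{C, H}⁺: CH→GLN adds G, L, N; CH→DGN adds D → {C, D, G, H, L, N}. Minimal: {H}⁺ = {H}; {C}⁺ = {C} — none reach the full schema.
{G, H}⁺: G→C adds C; CH→GLN adds L, N; CH→DGN adds D → {C, D, G, H, L, N}. Minimal: {H}⁺ = {H}; {G}⁺ = {C, G, L} — none reach the full schema.
Any other superkey contains one of these as a subset, so there are no further candidate keys.

CH, GH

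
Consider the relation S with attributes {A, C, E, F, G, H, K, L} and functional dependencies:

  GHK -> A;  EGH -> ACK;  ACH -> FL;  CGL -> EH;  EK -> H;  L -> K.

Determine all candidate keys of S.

{C, G, L}⁺: CGL→EH adds E, H; L→K adds K; GHK→A adds A; ACH→FL adds F → {A, C, E, F, G, H, K, L}. Minimal: {G, L}⁺ = {G, K, L}; {C, L}⁺ = {C, K, L}; {C, G}⁺ = {C, G} — none reach the full schema.
{E, G, H}⁺: EGH→ACK adds A, C, K; ACH→FL adds F, L → {A, C, E, F, G, H, K, L}. Minimal: {G, H}⁺ = {G, H}; {E, H}⁺ = {E, H}; {E, G}⁺ = {E, G} — none reach the full schema.
{E, G, K}⁺: EK→H adds H; GHK→A adds A; EGH→ACK adds C; ACH→FL adds F, L → {A, C, E, F, G, H, K, L}. Minimal: {G, K}⁺ = {G, K}; {E, K}⁺ = {E, H, K}; {E, G}⁺ = {E, G} — none reach the full schema.
{E, G, L}⁺: L→K adds K; EK→H adds H; GHK→A adds A; EGH→ACK adds C; ACH→FL adds F → {A, C, E, F, G, H, K, L}. Minimal: {G, L}⁺ = {G, K, L}; {E, L}⁺ = {E, H, K, L}; {E, G}⁺ = {E, G} — none reach the full schema.
{A, C, G, H}⁺: ACH→FL adds F, L; CGL→EH adds E; L→K adds K → {A, C, E, F, G, H, K, L}. Minimal: {C, G, H}⁺ = {C, G, H}; {A, G, H}⁺ = {A, G, H}; {A, C, H}⁺ = {A, C, F, H, K, L}; … — none reach the full schema.
{C, G, H, K}⁺: GHK→A adds A; ACH→FL adds F, L; CGL→EH adds E → {A, C, E, F, G, H, K, L}. Minimal: {G, H, K}⁺ = {A, G, H, K}; {C, H, K}⁺ = {C, H, K}; {C, G, K}⁺ = {C, G, K}; … — none reach the full schema.

CGL, EGH, EGK, EGL, ACGH, CGHK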